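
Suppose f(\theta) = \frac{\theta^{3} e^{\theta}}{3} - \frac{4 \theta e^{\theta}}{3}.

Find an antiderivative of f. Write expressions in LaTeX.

f has the shape u'v + uv' for u = \frac{\theta^{3}}{3} - \theta^{2} + \frac{2 \theta}{3} - \frac{2}{3} and v = e^{\theta} — it is the derivative of the product u*v.
Check: d/d\theta[\frac{\left(\theta^{3} - 3 \theta^{2} + 2 \theta - 2\right) e^{\theta}}{3}] = \frac{\theta^{3} e^{\theta}}{3} - \frac{4 \theta e^{\theta}}{3} = f(\theta).

An antiderivative is F(\theta) = \frac{\left(\theta^{3} - 3 \theta^{2} + 2 \theta - 2\right) e^{\theta}}{3}.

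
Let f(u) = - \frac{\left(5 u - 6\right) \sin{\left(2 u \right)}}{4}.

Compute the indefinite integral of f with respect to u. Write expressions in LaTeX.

Whatever form F(u) takes, F'(u) = f(u) is non-negotiable.
Check: d/du[\frac{10 u \cos{\left(2 u \right)} - 5 \sin{\left(2 u \right)} - 12 \cos{\left(2 u \right)}}{16}] = - \frac{5 u \sin{\left(2 u \right)}}{4} + \frac{3 \sin{\left(2 u \right)}}{2}, which equals f(u).

F(u) = \frac{10 u \cos{\left(2 u \right)} - 5 \sin{\left(2 u \right)} - 12 \cos{\left(2 u \right)}}{16} + C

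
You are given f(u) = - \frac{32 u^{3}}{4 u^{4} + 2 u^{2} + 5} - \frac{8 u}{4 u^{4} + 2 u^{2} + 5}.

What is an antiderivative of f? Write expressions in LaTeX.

An antiderivative is F(u) = - 2 \log{\left(2 u^{4} + u^{2} + \frac{5}{2} \right)}.

The substitution w = 2 u^{4} + u^{2} + \frac{5}{2} works: f is exactly (dF/dw)*(dw/du) for that inner function.
Check: d/du[- 2 \log{\left(2 u^{4} + u^{2} + \frac{5}{2} \right)}] = \frac{- 32 u^{3} - 8 u}{4 u^{4} + 2 u^{2} + 5}, which equals f(u).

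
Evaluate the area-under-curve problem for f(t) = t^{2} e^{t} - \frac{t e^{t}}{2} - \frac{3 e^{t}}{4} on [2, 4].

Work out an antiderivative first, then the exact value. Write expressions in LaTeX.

Antiderivative: F(t) = \frac{\left(4 t^{2} - 10 t + 7\right) e^{t}}{4}; value = - \frac{3 e^{2}}{4} + \frac{31 e^{4}}{4}

f has the shape u'v + uv' for u = t^{2} - \frac{5 t}{2} + \frac{7}{4} and v = e^{t} — it is the derivative of the product u*v.
F(t) = \frac{\left(4 t^{2} - 10 t + 7\right) e^{t}}{4} is an antiderivative of f.
Check: d/dt[\frac{\left(4 t^{2} - 10 t + 7\right) e^{t}}{4}] = t^{2} e^{t} - \frac{t e^{t}}{2} - \frac{3 e^{t}}{4} = f(t).
F(4) = \frac{31 e^{4}}{4}; F(2) = \frac{3 e^{2}}{4}.
Integral = F(4) - F(2) = - \frac{3 e^{2}}{4} + \frac{31 e^{4}}{4}.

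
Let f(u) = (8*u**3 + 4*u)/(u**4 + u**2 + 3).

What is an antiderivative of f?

An antiderivative is F(u) = 2*log(u**4/2 + u**2/2 + 3/2).

f matches the chain-rule pattern g'(h)*h' with inner function h(u) = u**4/2 + u**2/2 + 3/2; substituting w = h(u) collapses the integral.
Check: d/du[2*log(u**4/2 + u**2/2 + 3/2)] = (8*u**3 + 4*u)/(u**4 + u**2 + 3) = f(u).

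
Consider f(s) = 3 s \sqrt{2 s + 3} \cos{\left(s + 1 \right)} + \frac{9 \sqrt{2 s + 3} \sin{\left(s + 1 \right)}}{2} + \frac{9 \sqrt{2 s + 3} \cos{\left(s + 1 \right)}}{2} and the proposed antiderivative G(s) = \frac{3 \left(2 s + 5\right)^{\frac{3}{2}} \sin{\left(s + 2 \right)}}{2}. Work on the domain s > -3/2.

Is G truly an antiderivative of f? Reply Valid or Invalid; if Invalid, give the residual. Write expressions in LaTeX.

d/ds[G] = 3 s \sqrt{2 s + 5} \cos{\left(s + 2 \right)} + \frac{9 \sqrt{2 s + 5} \sin{\left(s + 2 \right)}}{2} + \frac{15 \sqrt{2 s + 5} \cos{\left(s + 2 \right)}}{2}
d/ds[G] - f(s) = - 3 s \sqrt{2 s + 3} \cos{\left(s + 1 \right)} + 3 s \sqrt{2 s + 5} \cos{\left(s + 2 \right)} - \frac{9 \sqrt{2 s + 3} \sin{\left(s + 1 \right)}}{2} - \frac{9 \sqrt{2 s + 3} \cos{\left(s + 1 \right)}}{2} + \frac{9 \sqrt{2 s + 5} \sin{\left(s + 2 \right)}}{2} + \frac{15 \sqrt{2 s + 5} \cos{\left(s + 2 \right)}}{2} != 0.

Invalid: d/ds[G] - f = - 3 s \sqrt{2 s + 3} \cos{\left(s + 1 \right)} + 3 s \sqrt{2 s + 5} \cos{\left(s + 2 \right)} - \frac{9 \sqrt{2 s + 3} \sin{\left(s + 1 \right)}}{2} - \frac{9 \sqrt{2 s + 3} \cos{\left(s + 1 \right)}}{2} + \frac{9 \sqrt{2 s + 5} \sin{\left(s + 2 \right)}}{2} + \frac{15 \sqrt{2 s + 5} \cos{\left(s + 2 \right)}}{2}, which is not 0.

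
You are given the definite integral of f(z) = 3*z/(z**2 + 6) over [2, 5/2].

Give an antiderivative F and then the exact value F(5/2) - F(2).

The substitution u = z**2 + 6 works: f is exactly (dF/du)*(du/dz) for that inner function.
F(z) = 3*log(z**2 + 6)/2 is an antiderivative of f.
Check: d/dz[3*log(z**2 + 6)/2] = 3*z/(z**2 + 6) = f(z).
F(5/2) = 3*log(49/4)/2; F(2) = 3*log(10)/2.
Integral = F(5/2) - F(2) = -3*log(10)/2 + 3*log(49/4)/2.

Antiderivative: F(z) = 3*log(z**2 + 6)/2; value = -3*log(10)/2 + 3*log(49/4)/2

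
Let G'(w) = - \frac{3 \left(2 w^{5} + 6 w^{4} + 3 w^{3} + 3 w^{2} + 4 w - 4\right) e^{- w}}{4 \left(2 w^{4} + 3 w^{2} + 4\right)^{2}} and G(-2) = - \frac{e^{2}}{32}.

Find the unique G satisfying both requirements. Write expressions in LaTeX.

Any candidate G(w) must reproduce the stated G'(w) exactly.
A general antiderivative is \frac{3 w e^{- w}}{4 \left(2 w^{4} + 3 w^{2} + 4\right)} + C.
The condition gives C = - \frac{e^{2}}{32} - (- \frac{e^{2}}{32}) = 0.
So G(w) = \frac{3 w}{8 w^{4} e^{w} + 12 w^{2} e^{w} + 16 e^{w}}.
Check: d/dw[\frac{3 w}{8 w^{4} e^{w} + 12 w^{2} e^{w} + 16 e^{w}}] = \frac{- 6 w^{5} - 18 w^{4} - 9 w^{3} - 9 w^{2} - 12 w + 12}{16 w^{8} e^{w} + 48 w^{6} e^{w} + 100 w^{4} e^{w} + 96 w^{2} e^{w} + 64 e^{w}}, which equals G'(w).

G(w) = \frac{3 w}{8 w^{4} e^{w} + 12 w^{2} e^{w} + 16 e^{w}}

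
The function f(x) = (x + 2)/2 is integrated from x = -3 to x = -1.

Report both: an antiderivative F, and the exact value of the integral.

Recover f(x) by differentiating a candidate F(x); any mismatch rules it out.
F(x) = (3*x**2 + 12*x + 8)/12 is an antiderivative of f.
Check: d/dx[(3*x**2 + 12*x + 8)/12] = x/2 + 1, which equals f(x).
F(-1) = -1/12; F(-3) = -1/12.
Integral = F(-1) - F(-3) = 0.

Antiderivative: F(x) = (3*x**2 + 12*x + 8)/12; value = 0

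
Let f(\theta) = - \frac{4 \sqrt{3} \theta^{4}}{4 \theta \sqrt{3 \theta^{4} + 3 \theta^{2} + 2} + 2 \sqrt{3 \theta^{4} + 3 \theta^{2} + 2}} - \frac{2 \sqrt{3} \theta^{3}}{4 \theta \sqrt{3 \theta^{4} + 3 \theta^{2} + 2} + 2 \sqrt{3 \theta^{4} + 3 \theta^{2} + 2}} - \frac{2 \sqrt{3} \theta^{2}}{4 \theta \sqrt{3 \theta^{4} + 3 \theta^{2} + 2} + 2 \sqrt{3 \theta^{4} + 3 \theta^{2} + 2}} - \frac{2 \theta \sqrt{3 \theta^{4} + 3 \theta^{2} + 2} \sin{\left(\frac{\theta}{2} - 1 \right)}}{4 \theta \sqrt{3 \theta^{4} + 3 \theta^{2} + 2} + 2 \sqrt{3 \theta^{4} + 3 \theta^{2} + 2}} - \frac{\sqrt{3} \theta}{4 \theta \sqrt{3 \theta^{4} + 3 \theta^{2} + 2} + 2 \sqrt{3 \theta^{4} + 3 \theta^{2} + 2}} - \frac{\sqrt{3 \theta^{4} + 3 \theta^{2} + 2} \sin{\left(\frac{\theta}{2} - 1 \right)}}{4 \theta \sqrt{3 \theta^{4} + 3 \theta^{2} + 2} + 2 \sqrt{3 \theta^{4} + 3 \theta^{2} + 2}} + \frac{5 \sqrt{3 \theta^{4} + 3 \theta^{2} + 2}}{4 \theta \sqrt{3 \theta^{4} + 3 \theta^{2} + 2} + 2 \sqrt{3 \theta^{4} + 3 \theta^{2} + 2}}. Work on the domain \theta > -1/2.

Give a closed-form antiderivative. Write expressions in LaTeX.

The integrand splits into summands that can be handled one at a time.
Check: d/d\theta[- \frac{\sqrt{\theta^{4} + \theta^{2} + \frac{2}{3}}}{2} + \frac{5 \log{\left(4 \theta + 2 \right)}}{4} + \cos{\left(\frac{\theta}{2} - 1 \right)}] = \frac{- 4 \sqrt{3} \theta^{4} - 2 \sqrt{3} \theta^{3} - 2 \sqrt{3} \theta^{2} - 2 \theta \sqrt{3 \theta^{4} + 3 \theta^{2} + 2} \sin{\left(\frac{\theta}{2} - 1 \right)} - \sqrt{3} \theta - \sqrt{3 \theta^{4} + 3 \theta^{2} + 2} \sin{\left(\frac{\theta}{2} - 1 \right)} + 5 \sqrt{3 \theta^{4} + 3 \theta^{2} + 2}}{4 \theta \sqrt{3 \theta^{4} + 3 \theta^{2} + 2} + 2 \sqrt{3 \theta^{4} + 3 \theta^{2} + 2}}, which equals f(\theta).

An antiderivative is F(\theta) = - \frac{\sqrt{\theta^{4} + \theta^{2} + \frac{2}{3}}}{2} + \frac{5 \log{\left(4 \theta + 2 \right)}}{4} + \cos{\left(\frac{\theta}{2} - 1 \right)}.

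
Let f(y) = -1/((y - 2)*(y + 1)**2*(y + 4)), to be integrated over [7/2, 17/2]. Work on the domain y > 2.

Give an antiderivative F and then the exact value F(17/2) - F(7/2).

Antiderivative: F(y) = -log(y - 2)/54 + log(y + 4)/54 - 1/(9*y + 9); value = -log(15/2)/54 - log(13/2)/54 + log(3/2)/54 + 20/1539 + log(25/2)/54

The denominator factors as (y - 2)*(y + 1)**2*(y + 4); partial fractions split f into directly integrable pieces: 1/(54*(y + 4)) + 1/(9*(y + 1)**2) - 1/(54*(y - 2)).
F(y) = -log(y - 2)/54 + log(y + 4)/54 - 1/(9*y + 9) is an antiderivative of f.
Check: d/dy[-log(y - 2)/54 + log(y + 4)/54 - 1/(9*y + 9)] = -1/(y**4 + 4*y**3 - 3*y**2 - 14*y - 8), which equals f(y).
F(17/2) = -log(13/2)/54 - 2/171 + log(25/2)/54; F(7/2) = -2/81 - log(3/2)/54 + log(15/2)/54.
Integral = F(17/2) - F(7/2) = -log(15/2)/54 - log(13/2)/54 + log(3/2)/54 + 20/1539 + log(25/2)/54.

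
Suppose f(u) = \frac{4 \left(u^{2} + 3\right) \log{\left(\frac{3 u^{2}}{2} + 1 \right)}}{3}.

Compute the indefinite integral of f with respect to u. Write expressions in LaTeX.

A candidate is checked by its d/du: the result must match f(u).
Check: d/du[- \frac{8 u^{3}}{27} - \frac{200 u}{27} + \left(\frac{4 u^{3}}{9} + 4 u\right) \log{\left(\frac{3 u^{2}}{2} + 1 \right)} + \frac{200 \sqrt{6} \operatorname{atan}{\left(\frac{\sqrt{6} u}{2} \right)}}{81}] = \frac{4 u^{2} \log{\left(\frac{3 u^{2}}{2} + 1 \right)}}{3} + 4 \log{\left(\frac{3 u^{2}}{2} + 1 \right)}, which equals f(u).

F(u) = - \frac{8 u^{3}}{27} - \frac{200 u}{27} + \left(\frac{4 u^{3}}{9} + 4 u\right) \log{\left(\frac{3 u^{2}}{2} + 1 \right)} + \frac{200 \sqrt{6} \operatorname{atan}{\left(\frac{\sqrt{6} u}{2} \right)}}{81} + C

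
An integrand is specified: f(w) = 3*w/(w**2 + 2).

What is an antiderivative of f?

The substitution u = w**2 + 2 works: f is exactly (dF/du)*(du/dw) for that inner function.
Check: d/dw[3*log(w**2 + 2)/2] = 3*w/(w**2 + 2) = f(w).

An antiderivative is F(w) = 3*log(w**2 + 2)/2.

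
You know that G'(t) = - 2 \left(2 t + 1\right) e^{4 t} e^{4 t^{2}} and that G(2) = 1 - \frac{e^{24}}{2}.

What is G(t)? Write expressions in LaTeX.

The substitution u = 4 t^{2} + 4 t works: G'(t) is exactly (dG/du)*(du/dt) for that inner function.
A general antiderivative is - \frac{e^{4 t^{2} + 4 t}}{2} + C.
The condition gives C = 1 - \frac{e^{24}}{2} - (- \frac{e^{24}}{2}) = 1.
So G(t) = - \frac{e^{4 t} e^{4 t^{2}} - 2}{2}.
Check: d/dt[- \frac{e^{4 t} e^{4 t^{2}} - 2}{2}] = - 4 t e^{4 t} e^{4 t^{2}} - 2 e^{4 t} e^{4 t^{2}}, which equals G'(t).

G(t) = - \frac{e^{4 t} e^{4 t^{2}} - 2}{2}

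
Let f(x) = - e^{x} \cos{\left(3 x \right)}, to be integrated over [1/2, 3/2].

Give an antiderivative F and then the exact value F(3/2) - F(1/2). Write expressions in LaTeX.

Check any antiderivative F(x) by computing F'(x) and comparing it with f(x).
F(x) = - \frac{\left(3 \sin{\left(3 x \right)} + \cos{\left(3 x \right)}\right) e^{x}}{10} is an antiderivative of f.
Check: d/dx[- \frac{\left(3 \sin{\left(3 x \right)} + \cos{\left(3 x \right)}\right) e^{x}}{10}] = - e^{x} \cos{\left(3 x \right)} = f(x).
F(3/2) = - \frac{e^{\frac{3}{2}} \cos{\left(\frac{9}{2} \right)}}{10} - \frac{3 e^{\frac{3}{2}} \sin{\left(\frac{9}{2} \right)}}{10}; F(1/2) = - \frac{3 e^{\frac{1}{2}} \sin{\left(\frac{3}{2} \right)}}{10} - \frac{e^{\frac{1}{2}} \cos{\left(\frac{3}{2} \right)}}{10}.
Integral = F(3/2) - F(1/2) = \frac{e^{\frac{1}{2}} \cos{\left(\frac{3}{2} \right)}}{10} - \frac{e^{\frac{3}{2}} \cos{\left(\frac{9}{2} \right)}}{10} + \frac{3 e^{\frac{1}{2}} \sin{\left(\frac{3}{2} \right)}}{10} - \frac{3 e^{\frac{3}{2}} \sin{\left(\frac{9}{2} \right)}}{10}.

Antiderivative: F(x) = - \frac{\left(3 \sin{\left(3 x \right)} + \cos{\left(3 x \right)}\right) e^{x}}{10}; value = \frac{e^{\frac{1}{2}} \cos{\left(\frac{3}{2} \right)}}{10} - \frac{e^{\frac{3}{2}} \cos{\left(\frac{9}{2} \right)}}{10} + \frac{3 e^{\frac{1}{2}} \sin{\left(\frac{3}{2} \right)}}{10} - \frac{3 e^{\frac{3}{2}} \sin{\left(\frac{9}{2} \right)}}{10}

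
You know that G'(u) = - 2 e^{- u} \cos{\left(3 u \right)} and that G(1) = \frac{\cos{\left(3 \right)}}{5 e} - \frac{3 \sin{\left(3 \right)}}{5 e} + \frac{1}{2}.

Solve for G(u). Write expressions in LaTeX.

The proposed G(u) is checked by its d/du: the result must match the given G'(u).
A general antiderivative is - \frac{3 e^{- u} \sin{\left(3 u \right)}}{5} + \frac{e^{- u} \cos{\left(3 u \right)}}{5} + C.
The condition gives C = \frac{\cos{\left(3 \right)}}{5 e} - \frac{3 \sin{\left(3 \right)}}{5 e} + \frac{1}{2} - (\frac{\cos{\left(3 \right)}}{5 e} - \frac{3 \sin{\left(3 \right)}}{5 e}) = \frac{1}{2}.
So G(u) = \frac{\left(5 e^{u} - 6 \sin{\left(3 u \right)} + 2 \cos{\left(3 u \right)}\right) e^{- u}}{10}.
Check: d/du[\frac{\left(5 e^{u} - 6 \sin{\left(3 u \right)} + 2 \cos{\left(3 u \right)}\right) e^{- u}}{10}] = - 2 e^{- u} \cos{\left(3 u \right)} = G'(u).

G(u) = \frac{\left(5 e^{u} - 6 \sin{\left(3 u \right)} + 2 \cos{\left(3 u \right)}\right) e^{- u}}{10}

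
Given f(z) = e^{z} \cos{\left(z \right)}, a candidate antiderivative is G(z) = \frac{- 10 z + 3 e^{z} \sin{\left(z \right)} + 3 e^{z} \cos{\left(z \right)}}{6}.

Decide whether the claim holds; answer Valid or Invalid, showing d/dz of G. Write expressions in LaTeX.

d/dz[G] = e^{z} \cos{\left(z \right)} - \frac{5}{3}
d/dz[G] - f(z) = - \frac{5}{3} != 0.

Invalid: d/dz[G] - f = - \frac{5}{3}, which is not 0.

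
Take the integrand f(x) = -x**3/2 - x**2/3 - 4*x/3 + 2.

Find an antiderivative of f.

An antiderivative is F(x) = -x**4/8 - x**3/9 - 2*x**2/3 + 2*x.

Integrate term by term and add the pieces.
Check: d/dx[-x**4/8 - x**3/9 - 2*x**2/3 + 2*x] = -x**3/2 - x**2/3 - 4*x/3 + 2 = f(x).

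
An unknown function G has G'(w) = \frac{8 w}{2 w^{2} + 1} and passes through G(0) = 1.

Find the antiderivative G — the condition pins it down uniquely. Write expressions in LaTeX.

G(w) = 2 \log{\left(2 w^{2} + 1 \right)} + 1

The substitution u = 2 w^{2} + 1 works: G'(w) is exactly (dG/du)*(du/dw) for that inner function.
A general antiderivative is 2 \log{\left(2 w^{2} + 1 \right)} + C.
The condition gives C = 1 - (0) = 1.
So G(w) = 2 \log{\left(2 w^{2} + 1 \right)} + 1.
Check: d/dw[2 \log{\left(2 w^{2} + 1 \right)} + 1] = \frac{8 w}{2 w^{2} + 1} = G'(w).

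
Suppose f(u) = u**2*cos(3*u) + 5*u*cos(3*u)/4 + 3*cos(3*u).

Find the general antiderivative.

The integrand splits into summands that can be handled one at a time.
Check: d/du[(36*u**2*sin(3*u) + 45*u*sin(3*u) + 24*u*cos(3*u) + 100*sin(3*u) + 15*cos(3*u))/108] = u**2*cos(3*u) + 5*u*cos(3*u)/4 + 3*cos(3*u) = f(u).

F(u) = (36*u**2*sin(3*u) + 45*u*sin(3*u) + 24*u*cos(3*u) + 100*sin(3*u) + 15*cos(3*u))/108 + C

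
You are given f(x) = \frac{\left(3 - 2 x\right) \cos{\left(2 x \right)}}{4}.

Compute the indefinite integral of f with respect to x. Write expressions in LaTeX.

F(x) = - \frac{x \sin{\left(2 x \right)}}{4} + \frac{3 \sin{\left(2 x \right)}}{8} - \frac{\cos{\left(2 x \right)}}{8} + C

Recover f(x) by differentiating a candidate F(x); any mismatch rules it out.
Check: d/dx[- \frac{x \sin{\left(2 x \right)}}{4} + \frac{3 \sin{\left(2 x \right)}}{8} - \frac{\cos{\left(2 x \right)}}{8}] = - \frac{x \cos{\left(2 x \right)}}{2} + \frac{3 \cos{\left(2 x \right)}}{4}, which equals f(x).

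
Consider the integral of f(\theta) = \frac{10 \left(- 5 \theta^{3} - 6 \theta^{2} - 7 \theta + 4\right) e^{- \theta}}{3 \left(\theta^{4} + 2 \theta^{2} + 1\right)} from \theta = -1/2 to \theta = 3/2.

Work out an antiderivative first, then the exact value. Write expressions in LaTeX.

An antiderivative F(\theta) passes only if d/d\theta[F] lands on f(\theta) exactly.
F(\theta) = - \frac{5 \left(- 5 \theta - 1\right) e^{- \theta}}{\frac{3 \theta^{2}}{2} + \frac{3}{2}} is an antiderivative of f.
Check: d/d\theta[- \frac{5 \left(- 5 \theta - 1\right) e^{- \theta}}{\frac{3 \theta^{2}}{2} + \frac{3}{2}}] = \frac{- 50 \theta^{3} - 60 \theta^{2} - 70 \theta + 40}{3 \theta^{4} e^{\theta} + 6 \theta^{2} e^{\theta} + 3 e^{\theta}}, which equals f(\theta).
F(3/2) = \frac{340}{39 e^{\frac{3}{2}}}; F(-1/2) = - 4 e^{\frac{1}{2}}.
Integral = F(3/2) - F(-1/2) = \frac{340}{39 e^{\frac{3}{2}}} + 4 e^{\frac{1}{2}}.

Antiderivative: F(\theta) = - \frac{5 \left(- 5 \theta - 1\right) e^{- \theta}}{\frac{3 \theta^{2}}{2} + \frac{3}{2}}; value = \frac{340}{39 e^{\frac{3}{2}}} + 4 e^{\frac{1}{2}}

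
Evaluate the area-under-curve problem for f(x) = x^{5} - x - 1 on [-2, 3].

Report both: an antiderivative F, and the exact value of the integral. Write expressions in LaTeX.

Antiderivative: F(x) = \frac{x^{6}}{6} - \frac{x^{2}}{2} - x; value = \frac{310}{3}

The integrand splits into summands that can be handled one at a time.
F(x) = \frac{x^{6}}{6} - \frac{x^{2}}{2} - x is an antiderivative of f.
Check: d/dx[\frac{x^{6}}{6} - \frac{x^{2}}{2} - x] = x^{5} - x - 1 = f(x).
F(3) = 114; F(-2) = \frac{32}{3}.
Integral = F(3) - F(-2) = \frac{310}{3}.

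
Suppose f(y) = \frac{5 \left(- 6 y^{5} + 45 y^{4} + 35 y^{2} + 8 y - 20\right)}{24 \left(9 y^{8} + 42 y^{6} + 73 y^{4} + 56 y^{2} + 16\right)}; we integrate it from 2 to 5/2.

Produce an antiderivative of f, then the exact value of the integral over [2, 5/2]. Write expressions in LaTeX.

Since d/dy undoes antidifferentiation here, F'(y) = f(y) is required of F(y).
F(y) = \frac{5 y^{2} - 25 y}{72 y^{4} + 168 y^{2} + 96} is an antiderivative of f.
Check: d/dy[\frac{5 y^{2} - 25 y}{72 y^{4} + 168 y^{2} + 96}] = \frac{- 30 y^{5} + 225 y^{4} + 175 y^{2} + 40 y - 100}{216 y^{8} + 1008 y^{6} + 1752 y^{4} + 1344 y^{2} + 384}, which equals f(y).
F(5/2) = - \frac{125}{15834}; F(2) = - \frac{1}{64}.
Integral = F(5/2) - F(2) = \frac{3917}{506688}.

Antiderivative: F(y) = \frac{5 y^{2} - 25 y}{72 y^{4} + 168 y^{2} + 96}; value = \frac{3917}{506688}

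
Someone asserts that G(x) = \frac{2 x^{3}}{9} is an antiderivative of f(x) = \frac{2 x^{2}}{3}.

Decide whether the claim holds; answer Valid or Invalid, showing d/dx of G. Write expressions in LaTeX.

d/dx[G] = \frac{2 x^{2}}{3}
This equals f(x) exactly, so the claim holds.

Valid - the claim checks out under differentiation.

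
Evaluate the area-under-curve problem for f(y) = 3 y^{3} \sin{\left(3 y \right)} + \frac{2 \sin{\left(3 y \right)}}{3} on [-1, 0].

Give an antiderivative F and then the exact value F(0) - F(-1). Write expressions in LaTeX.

Integrate term by term and add the pieces.
F(y) = - y^{3} \cos{\left(3 y \right)} + y^{2} \sin{\left(3 y \right)} + \frac{2 y \cos{\left(3 y \right)}}{3} - \frac{2 \sin{\left(3 y \right)}}{9} - \frac{2 \cos{\left(3 y \right)}}{9} is an antiderivative of f.
Check: d/dy[- y^{3} \cos{\left(3 y \right)} + y^{2} \sin{\left(3 y \right)} + \frac{2 y \cos{\left(3 y \right)}}{3} - \frac{2 \sin{\left(3 y \right)}}{9} - \frac{2 \cos{\left(3 y \right)}}{9}] = 3 y^{3} \sin{\left(3 y \right)} + \frac{2 \sin{\left(3 y \right)}}{3} = f(y).
F(0) = - \frac{2}{9}; F(-1) = \frac{\cos{\left(3 \right)}}{9} - \frac{7 \sin{\left(3 \right)}}{9}.
Integral = F(0) - F(-1) = - \frac{2}{9} + \frac{7 \sin{\left(3 \right)}}{9} - \frac{\cos{\left(3 \right)}}{9}.

Antiderivative: F(y) = - y^{3} \cos{\left(3 y \right)} + y^{2} \sin{\left(3 y \right)} + \frac{2 y \cos{\left(3 y \right)}}{3} - \frac{2 \sin{\left(3 y \right)}}{9} - \frac{2 \cos{\left(3 y \right)}}{9}; value = - \frac{2}{9} + \frac{7 \sin{\left(3 \right)}}{9} - \frac{\cos{\left(3 \right)}}{9}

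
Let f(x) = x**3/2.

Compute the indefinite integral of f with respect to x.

F(x) = x**4/8 + C

Check any antiderivative F(x) by computing F'(x) and comparing it with f(x).
Check: d/dx[x**4/8] = x**3/2 = f(x).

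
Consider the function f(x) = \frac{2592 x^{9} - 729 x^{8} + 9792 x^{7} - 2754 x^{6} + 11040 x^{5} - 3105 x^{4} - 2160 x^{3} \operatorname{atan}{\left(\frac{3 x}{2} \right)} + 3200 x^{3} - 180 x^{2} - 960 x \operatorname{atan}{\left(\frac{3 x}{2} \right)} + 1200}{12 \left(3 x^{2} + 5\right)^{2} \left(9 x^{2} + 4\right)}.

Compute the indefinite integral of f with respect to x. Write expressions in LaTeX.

Whatever form F(x) takes, F'(x) = f(x) is non-negotiable.
Check: d/dx[\frac{2 x^{4}}{3} - \frac{x^{3}}{4} + \frac{5 \operatorname{atan}{\left(\frac{3 x}{2} \right)}}{\frac{9 x^{2}}{2} + \frac{15}{2}}] = \frac{2592 x^{9} - 729 x^{8} + 9792 x^{7} - 2754 x^{6} + 11040 x^{5} - 3105 x^{4} - 2160 x^{3} \operatorname{atan}{\left(\frac{3 x}{2} \right)} + 3200 x^{3} - 180 x^{2} - 960 x \operatorname{atan}{\left(\frac{3 x}{2} \right)} + 1200}{972 x^{6} + 3672 x^{4} + 4140 x^{2} + 1200}, which equals f(x).

F(x) = \frac{2 x^{4}}{3} - \frac{x^{3}}{4} + \frac{5 \operatorname{atan}{\left(\frac{3 x}{2} \right)}}{\frac{9 x^{2}}{2} + \frac{15}{2}} + C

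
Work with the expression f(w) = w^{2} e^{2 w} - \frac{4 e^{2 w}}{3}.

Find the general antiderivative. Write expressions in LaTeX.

f has the shape u'v + uv' for u = \frac{w^{2}}{2} - \frac{w}{2} - \frac{5}{12} and v = e^{2 w} — it is the derivative of the product u*v.
Check: d/dw[\frac{w^{2} e^{2 w}}{2} - \frac{w e^{2 w}}{2} - \frac{5 e^{2 w}}{12}] = w^{2} e^{2 w} - \frac{4 e^{2 w}}{3} = f(w).

F(w) = \frac{w^{2} e^{2 w}}{2} - \frac{w e^{2 w}}{2} - \frac{5 e^{2 w}}{12} + C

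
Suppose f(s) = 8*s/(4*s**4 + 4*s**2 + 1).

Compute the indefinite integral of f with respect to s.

F(s) = -2/(2*s**2 + 1) + C

The substitution u = 2*s**2 + 1 works: f is exactly (dF/du)*(du/ds) for that inner function.
Check: d/ds[-2/(2*s**2 + 1)] = 8*s/(4*s**4 + 4*s**2 + 1) = f(s).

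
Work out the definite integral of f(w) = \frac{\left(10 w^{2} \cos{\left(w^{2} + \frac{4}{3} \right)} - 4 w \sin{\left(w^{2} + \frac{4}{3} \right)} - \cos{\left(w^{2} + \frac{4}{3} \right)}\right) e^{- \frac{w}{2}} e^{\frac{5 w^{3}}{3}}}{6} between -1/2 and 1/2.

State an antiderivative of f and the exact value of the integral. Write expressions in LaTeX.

f has the shape u'v + uv' for u = \frac{\cos{\left(w^{2} + \frac{4}{3} \right)}}{3} and v = e^{\frac{5 w^{3}}{3} - \frac{w}{2}} — it is the derivative of the product u*v.
F(w) = \frac{e^{- \frac{w}{2}} e^{\frac{5 w^{3}}{3}} \cos{\left(w^{2} + \frac{4}{3} \right)}}{3} is an antiderivative of f.
Check: d/dw[\frac{e^{- \frac{w}{2}} e^{\frac{5 w^{3}}{3}} \cos{\left(w^{2} + \frac{4}{3} \right)}}{3}] = \frac{\left(10 w^{2} e^{\frac{5 w^{3}}{3}} \cos{\left(w^{2} + \frac{4}{3} \right)} - 4 w e^{\frac{5 w^{3}}{3}} \sin{\left(w^{2} + \frac{4}{3} \right)} - e^{\frac{5 w^{3}}{3}} \cos{\left(w^{2} + \frac{4}{3} \right)}\right) e^{- \frac{w}{2}}}{6}, which equals f(w).
F(1/2) = \frac{\cos{\left(\frac{19}{12} \right)}}{3 e^{\frac{1}{24}}}; F(-1/2) = \frac{e^{\frac{1}{24}} \cos{\left(\frac{19}{12} \right)}}{3}.
Integral = F(1/2) - F(-1/2) = \frac{\cos{\left(\frac{19}{12} \right)}}{3 e^{\frac{1}{24}}} - \frac{e^{\frac{1}{24}} \cos{\left(\frac{19}{12} \right)}}{3}.

Antiderivative: F(w) = \frac{e^{- \frac{w}{2}} e^{\frac{5 w^{3}}{3}} \cos{\left(w^{2} + \frac{4}{3} \right)}}{3}; value = \frac{\cos{\left(\frac{19}{12} \right)}}{3 e^{\frac{1}{24}}} - \frac{e^{\frac{1}{24}} \cos{\left(\frac{19}{12} \right)}}{3}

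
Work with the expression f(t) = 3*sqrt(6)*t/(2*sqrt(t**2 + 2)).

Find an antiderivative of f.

An antiderivative is F(t) = 3*sqrt(3*t**2/2 + 3).

f matches the chain-rule pattern g'(h)*h' with inner function h(t) = 3*t**2/2 + 3; substituting u = h(t) collapses the integral.
Check: d/dt[3*sqrt(3*t**2/2 + 3)] = 3*sqrt(6)*t/(2*sqrt(t**2 + 2)) = f(t).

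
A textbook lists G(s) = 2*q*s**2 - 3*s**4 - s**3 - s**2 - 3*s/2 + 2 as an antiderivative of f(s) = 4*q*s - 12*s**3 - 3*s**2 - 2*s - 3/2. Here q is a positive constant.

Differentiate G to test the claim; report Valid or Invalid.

d/ds[G] = 4*q*s - 12*s**3 - 3*s**2 - 2*s - 3/2
This equals f(s) exactly, so the claim holds.

Valid. The derivative of G reproduces f.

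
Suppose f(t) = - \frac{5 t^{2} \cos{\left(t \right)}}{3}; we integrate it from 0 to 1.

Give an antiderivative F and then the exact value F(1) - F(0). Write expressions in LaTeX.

Antiderivative: F(t) = - \frac{5 t^{2} \sin{\left(t \right)}}{3} - \frac{10 t \cos{\left(t \right)}}{3} + \frac{10 \sin{\left(t \right)}}{3}; value = - \frac{10 \cos{\left(1 \right)}}{3} + \frac{5 \sin{\left(1 \right)}}{3}

Recover f(t) by differentiating a candidate F(t); any mismatch rules it out.
F(t) = - \frac{5 t^{2} \sin{\left(t \right)}}{3} - \frac{10 t \cos{\left(t \right)}}{3} + \frac{10 \sin{\left(t \right)}}{3} is an antiderivative of f.
Check: d/dt[- \frac{5 t^{2} \sin{\left(t \right)}}{3} - \frac{10 t \cos{\left(t \right)}}{3} + \frac{10 \sin{\left(t \right)}}{3}] = - \frac{5 t^{2} \cos{\left(t \right)}}{3} = f(t).
F(1) = - \frac{10 \cos{\left(1 \right)}}{3} + \frac{5 \sin{\left(1 \right)}}{3}; F(0) = 0.
Integral = F(1) - F(0) = - \frac{10 \cos{\left(1 \right)}}{3} + \frac{5 \sin{\left(1 \right)}}{3}.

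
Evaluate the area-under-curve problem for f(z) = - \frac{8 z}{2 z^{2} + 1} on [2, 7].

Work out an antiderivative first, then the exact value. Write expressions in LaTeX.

The substitution u = z^{2} + \frac{1}{2} works: f is exactly (dF/du)*(du/dz) for that inner function.
F(z) = - 2 \log{\left(z^{2} + \frac{1}{2} \right)} is an antiderivative of f.
Check: d/dz[- 2 \log{\left(z^{2} + \frac{1}{2} \right)}] = - \frac{8 z}{2 z^{2} + 1} = f(z).
F(7) = - 2 \log{\left(\frac{99}{2} \right)}; F(2) = - 2 \log{\left(\frac{9}{2} \right)}.
Integral = F(7) - F(2) = - 2 \log{\left(\frac{99}{2} \right)} + 2 \log{\left(\frac{9}{2} \right)}.

Antiderivative: F(z) = - 2 \log{\left(z^{2} + \frac{1}{2} \right)}; value = - 2 \log{\left(\frac{99}{2} \right)} + 2 \log{\left(\frac{9}{2} \right)}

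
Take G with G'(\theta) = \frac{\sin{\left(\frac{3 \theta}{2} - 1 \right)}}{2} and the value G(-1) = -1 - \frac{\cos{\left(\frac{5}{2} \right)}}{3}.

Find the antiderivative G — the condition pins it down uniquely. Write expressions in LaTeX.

A candidate passes only if d/d\theta[G] lands on the given G'(\theta) exactly.
A general antiderivative is - \frac{\cos{\left(\frac{3 \theta}{2} - 1 \right)}}{3} + C.
The condition gives C = -1 - \frac{\cos{\left(\frac{5}{2} \right)}}{3} - (- \frac{\cos{\left(\frac{5}{2} \right)}}{3}) = -1.
So G(\theta) = \frac{- \cos{\left(\frac{3 \theta}{2} - 1 \right)} - 3}{3}.
Check: d/d\theta[\frac{- \cos{\left(\frac{3 \theta}{2} - 1 \right)} - 3}{3}] = \frac{\sin{\left(\frac{3 \theta}{2} - 1 \right)}}{2} = G'(\theta).

G(\theta) = \frac{- \cos{\left(\frac{3 \theta}{2} - 1 \right)} - 3}{3}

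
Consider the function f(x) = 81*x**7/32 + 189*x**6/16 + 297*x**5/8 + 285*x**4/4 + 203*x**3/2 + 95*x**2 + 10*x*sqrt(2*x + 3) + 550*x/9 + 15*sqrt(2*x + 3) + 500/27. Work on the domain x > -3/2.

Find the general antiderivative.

Integrate term by term and add the pieces.
Check: d/dx[81*x**8/256 + 27*x**7/16 + 99*x**6/16 + 57*x**5/4 + 203*x**4/8 + 95*x**3/3 + 4*x**2*sqrt(2*x + 3) + 275*x**2/9 + 12*x*sqrt(2*x + 3) + 500*x/27 + 9*sqrt(2*x + 3)] = (2187*x**7*sqrt(2*x + 3) + 10206*x**6*sqrt(2*x + 3) + 32076*x**5*sqrt(2*x + 3) + 61560*x**4*sqrt(2*x + 3) + 87696*x**3*sqrt(2*x + 3) + 82080*x**2*sqrt(2*x + 3) + 17280*x**2 + 52800*x*sqrt(2*x + 3) + 51840*x + 16000*sqrt(2*x + 3) + 38880)/(864*sqrt(2*x + 3)), which equals f(x).

F(x) = 81*x**8/256 + 27*x**7/16 + 99*x**6/16 + 57*x**5/4 + 203*x**4/8 + 95*x**3/3 + 4*x**2*sqrt(2*x + 3) + 275*x**2/9 + 12*x*sqrt(2*x + 3) + 500*x/27 + 9*sqrt(2*x + 3) + C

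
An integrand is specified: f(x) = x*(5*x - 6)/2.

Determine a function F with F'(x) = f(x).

For F(x) to be correct the identity F'(x) - f(x) = 0 must hold.
Check: d/dx[5*x**3/6 - 3*x**2/2] = 5*x**2/2 - 3*x, which equals f(x).

An antiderivative is F(x) = 5*x**3/6 - 3*x**2/2.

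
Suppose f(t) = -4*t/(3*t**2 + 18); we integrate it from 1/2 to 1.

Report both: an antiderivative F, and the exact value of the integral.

f matches the chain-rule pattern g'(h)*h' with inner function h(t) = t**2 + 6; substituting u = h(t) collapses the integral.
F(t) = -2*log(t**2 + 6)/3 is an antiderivative of f.
Check: d/dt[-2*log(t**2 + 6)/3] = -4*t/(3*t**2 + 18) = f(t).
F(1) = -2*log(7)/3; F(1/2) = -2*log(25/4)/3.
Integral = F(1) - F(1/2) = -2*log(7)/3 + 2*log(25/4)/3.

Antiderivative: F(t) = -2*log(t**2 + 6)/3; value = -2*log(7)/3 + 2*log(25/4)/3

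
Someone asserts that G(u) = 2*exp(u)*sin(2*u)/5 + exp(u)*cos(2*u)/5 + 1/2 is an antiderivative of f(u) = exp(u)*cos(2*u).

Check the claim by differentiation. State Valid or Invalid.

d/du[G] = exp(u)*cos(2*u)
This equals f(u) exactly, so the claim holds.

Valid - differentiating G returns exactly f.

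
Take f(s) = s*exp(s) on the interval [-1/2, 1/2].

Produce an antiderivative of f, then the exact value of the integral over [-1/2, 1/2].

Antiderivative: F(s) = s*exp(s) - exp(s); value = -exp(1/2)/2 + 3*exp(-1/2)/2

f has the shape u'v + uv' for u = s - 1 and v = exp(s) — it is the derivative of the product u*v.
F(s) = s*exp(s) - exp(s) is an antiderivative of f.
Check: d/ds[s*exp(s) - exp(s)] = s*exp(s) = f(s).
F(1/2) = -exp(1/2)/2; F(-1/2) = -3*exp(-1/2)/2.
Integral = F(1/2) - F(-1/2) = -exp(1/2)/2 + 3*exp(-1/2)/2.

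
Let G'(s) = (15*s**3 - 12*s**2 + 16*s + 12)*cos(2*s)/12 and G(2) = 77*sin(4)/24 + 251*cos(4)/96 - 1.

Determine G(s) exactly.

The proposed G(s) is checked by its d/ds: the result must match the given G'(s).
A general antiderivative is 5*s**3*sin(2*s)/8 - s**2*sin(2*s)/2 + 15*s**2*cos(2*s)/16 - 13*s*sin(2*s)/48 - s*cos(2*s)/2 + 3*sin(2*s)/4 - 13*cos(2*s)/96 + C.
The condition gives C = 77*sin(4)/24 + 251*cos(4)/96 - 1 - (77*sin(4)/24 + 251*cos(4)/96) = -1.
So G(s) = (60*s**3*sin(2*s) - 48*s**2*sin(2*s) + 90*s**2*cos(2*s) - 26*s*sin(2*s) - 48*s*cos(2*s) + 72*sin(2*s) - 13*cos(2*s) - 96)/96.
Check: d/ds[(60*s**3*sin(2*s) - 48*s**2*sin(2*s) + 90*s**2*cos(2*s) - 26*s*sin(2*s) - 48*s*cos(2*s) + 72*sin(2*s) - 13*cos(2*s) - 96)/96] = 5*s**3*cos(2*s)/4 - s**2*cos(2*s) + 4*s*cos(2*s)/3 + cos(2*s), which equals G'(s).

G(s) = (60*s**3*sin(2*s) - 48*s**2*sin(2*s) + 90*s**2*cos(2*s) - 26*s*sin(2*s) - 48*s*cos(2*s) + 72*sin(2*s) - 13*cos(2*s) - 96)/96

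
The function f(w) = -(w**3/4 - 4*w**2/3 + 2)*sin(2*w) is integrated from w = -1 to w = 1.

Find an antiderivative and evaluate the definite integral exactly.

Antiderivative: F(w) = (12*w**3*cos(2*w) - 18*w**2*sin(2*w) - 64*w**2*cos(2*w) + 64*w*sin(2*w) - 18*w*cos(2*w) + 9*sin(2*w) + 128*cos(2*w))/96; value = -3*sin(2)/16 - cos(2)/8

Since d/dw undoes antidifferentiation here, F'(w) = f(w) is required of F(w).
F(w) = (12*w**3*cos(2*w) - 18*w**2*sin(2*w) - 64*w**2*cos(2*w) + 64*w*sin(2*w) - 18*w*cos(2*w) + 9*sin(2*w) + 128*cos(2*w))/96 is an antiderivative of f.
Check: d/dw[(12*w**3*cos(2*w) - 18*w**2*sin(2*w) - 64*w**2*cos(2*w) + 64*w*sin(2*w) - 18*w*cos(2*w) + 9*sin(2*w) + 128*cos(2*w))/96] = -w**3*sin(2*w)/4 + 4*w**2*sin(2*w)/3 - 2*sin(2*w), which equals f(w).
F(1) = 29*cos(2)/48 + 55*sin(2)/96; F(-1) = 35*cos(2)/48 + 73*sin(2)/96.
Integral = F(1) - F(-1) = -3*sin(2)/16 - cos(2)/8.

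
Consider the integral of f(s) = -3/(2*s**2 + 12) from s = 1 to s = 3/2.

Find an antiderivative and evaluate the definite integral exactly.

Antiderivative: F(s) = -sqrt(6)*atan(sqrt(6)*s/6)/4; value = -sqrt(6)*atan(sqrt(6)/4)/4 + sqrt(6)*atan(sqrt(6)/6)/4

Differentiate the proposed F(s) back; it has to land on f(s) exactly.
F(s) = -sqrt(6)*atan(sqrt(6)*s/6)/4 is an antiderivative of f.
Check: d/ds[-sqrt(6)*atan(sqrt(6)*s/6)/4] = -3/(2*s**2 + 12) = f(s).
F(3/2) = -sqrt(6)*atan(sqrt(6)/4)/4; F(1) = -sqrt(6)*atan(sqrt(6)/6)/4.
Integral = F(3/2) - F(1) = -sqrt(6)*atan(sqrt(6)/4)/4 + sqrt(6)*atan(sqrt(6)/6)/4.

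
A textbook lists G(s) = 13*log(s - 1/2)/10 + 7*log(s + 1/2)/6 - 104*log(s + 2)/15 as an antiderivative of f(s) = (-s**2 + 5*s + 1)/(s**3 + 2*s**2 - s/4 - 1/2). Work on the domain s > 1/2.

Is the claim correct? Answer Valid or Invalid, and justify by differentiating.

d/ds[G] = (-268*s**2 + 300*s + 112)/(60*s**3 + 120*s**2 - 15*s - 30)
d/ds[G] - f(s) = -52/(15*s + 30) != 0.

Invalid: d/ds[G] - f = -52/(15*s + 30), which is not 0.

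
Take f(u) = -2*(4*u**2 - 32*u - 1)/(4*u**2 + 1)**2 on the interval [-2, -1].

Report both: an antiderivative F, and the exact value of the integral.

Antiderivative: F(u) = (2*u - 8)/(4*u**2 + 1); value = -22/17

f has the shape v'r + vr' for v = 1/(2*u**2 + 1/2) and r = u - 4 — it is the derivative of the product v*r.
F(u) = (2*u - 8)/(4*u**2 + 1) is an antiderivative of f.
Check: d/du[(2*u - 8)/(4*u**2 + 1)] = (-8*u**2 + 64*u + 2)/(16*u**4 + 8*u**2 + 1), which equals f(u).
F(-1) = -2; F(-2) = -12/17.
Integral = F(-1) - F(-2) = -22/17.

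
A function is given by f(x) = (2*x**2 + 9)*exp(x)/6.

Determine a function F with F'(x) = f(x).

f has the shape u'v + uv' for u = x**2/3 - 2*x/3 + 13/6 and v = exp(x) — it is the derivative of the product u*v.
Check: d/dx[x**2*exp(x)/3 - 2*x*exp(x)/3 + 13*exp(x)/6] = x**2*exp(x)/3 + 3*exp(x)/2, which equals f(x).

An antiderivative is F(x) = x**2*exp(x)/3 - 2*x*exp(x)/3 + 13*exp(x)/6.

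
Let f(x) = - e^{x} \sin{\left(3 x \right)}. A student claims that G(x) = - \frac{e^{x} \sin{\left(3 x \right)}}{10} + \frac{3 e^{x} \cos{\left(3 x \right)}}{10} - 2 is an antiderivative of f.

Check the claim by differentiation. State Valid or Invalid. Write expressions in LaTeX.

Valid. The derivative of G reproduces f.

d/dx[G] = - e^{x} \sin{\left(3 x \right)}
This equals f(x) exactly, so the claim holds.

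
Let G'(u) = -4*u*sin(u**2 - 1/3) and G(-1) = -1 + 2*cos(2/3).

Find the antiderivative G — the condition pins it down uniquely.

G'(u) matches the chain-rule pattern g'(h)*h' with inner function h(u) = u**2 - 1/3; substituting w = h(u) collapses the integral.
A general antiderivative is 2*cos(u**2 - 1/3) + C.
The condition gives C = -1 + 2*cos(2/3) - (2*cos(2/3)) = -1.
So G(u) = 2*cos(u**2 - 1/3) - 1.
Check: d/du[2*cos(u**2 - 1/3) - 1] = -4*u*sin(u**2 - 1/3) = G'(u).

G(u) = 2*cos(u**2 - 1/3) - 1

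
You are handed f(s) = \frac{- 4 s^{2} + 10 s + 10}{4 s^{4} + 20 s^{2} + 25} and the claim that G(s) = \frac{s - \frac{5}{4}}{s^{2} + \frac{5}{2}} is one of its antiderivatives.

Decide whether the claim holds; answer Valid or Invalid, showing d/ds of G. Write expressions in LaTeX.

d/ds[G] = \frac{- 4 s^{2} + 10 s + 10}{4 s^{4} + 20 s^{2} + 25}
This equals f(s) exactly, so the claim holds.

Valid - the claim checks out under differentiation.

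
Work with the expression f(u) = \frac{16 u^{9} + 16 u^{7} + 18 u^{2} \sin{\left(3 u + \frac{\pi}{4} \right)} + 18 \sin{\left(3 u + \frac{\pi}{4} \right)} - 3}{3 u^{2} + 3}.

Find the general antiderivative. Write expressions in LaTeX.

F(u) = \frac{2 u^{8}}{3} - 2 \cos{\left(3 u + \frac{\pi}{4} \right)} - \operatorname{atan}{\left(u \right)} + C

For F(u) to be correct the identity F'(u) - f(u) = 0 must hold.
Check: d/du[\frac{2 u^{8}}{3} - 2 \cos{\left(3 u + \frac{\pi}{4} \right)} - \operatorname{atan}{\left(u \right)}] = \frac{16 u^{9} + 16 u^{7} + 18 u^{2} \sin{\left(3 u + \frac{\pi}{4} \right)} + 18 \sin{\left(3 u + \frac{\pi}{4} \right)} - 3}{3 u^{2} + 3} = f(u).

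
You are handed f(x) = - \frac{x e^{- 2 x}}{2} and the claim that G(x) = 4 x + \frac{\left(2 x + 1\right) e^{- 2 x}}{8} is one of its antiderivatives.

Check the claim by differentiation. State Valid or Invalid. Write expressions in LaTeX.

d/dx[G] = \frac{\left(- x + 8 e^{2 x}\right) e^{- 2 x}}{2}
d/dx[G] - f(x) = 4 != 0.

Invalid: d/dx[G] - f = 4, which is not 0.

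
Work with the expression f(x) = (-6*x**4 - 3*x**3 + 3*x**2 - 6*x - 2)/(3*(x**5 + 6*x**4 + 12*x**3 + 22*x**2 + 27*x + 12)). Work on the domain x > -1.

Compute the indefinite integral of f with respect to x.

Factor the denominator (3*(x + 1)**2*(x + 4)*(x**2 + 3)) and decompose: f = (87*x + 241)/(228*(x**2 + 3)) - 1274/(513*(x + 4)) + 11/(108*(x + 1)) + 1/(9*(x + 1)**2); each piece integrates to a log, atan, or power term.
Check: d/dx[11*log(x + 1)/108 - 1274*log(x + 4)/513 + 29*log(x**2 + 3)/152 + 241*sqrt(3)*atan(sqrt(3)*x/3)/684 - 1/(9*x + 9)] = (-6*x**4 - 3*x**3 + 3*x**2 - 6*x - 2)/(3*x**5 + 18*x**4 + 36*x**3 + 66*x**2 + 81*x + 36), which equals f(x).

F(x) = 11*log(x + 1)/108 - 1274*log(x + 4)/513 + 29*log(x**2 + 3)/152 + 241*sqrt(3)*atan(sqrt(3)*x/3)/684 - 1/(9*x + 9) + C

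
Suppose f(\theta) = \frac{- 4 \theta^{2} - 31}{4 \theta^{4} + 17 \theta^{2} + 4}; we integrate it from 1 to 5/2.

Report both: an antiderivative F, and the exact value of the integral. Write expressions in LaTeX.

Antiderivative: F(\theta) = \frac{\operatorname{atan}{\left(\frac{\theta}{2} \right)}}{2} - 4 \operatorname{atan}{\left(2 \theta \right)}; value = - 4 \operatorname{atan}{\left(5 \right)} - \frac{\operatorname{atan}{\left(\frac{1}{2} \right)}}{2} + \frac{\operatorname{atan}{\left(\frac{5}{4} \right)}}{2} + 4 \operatorname{atan}{\left(2 \right)}

An antiderivative F(\theta) passes only if d/d\theta[F] lands on f(\theta) exactly.
F(\theta) = \frac{\operatorname{atan}{\left(\frac{\theta}{2} \right)}}{2} - 4 \operatorname{atan}{\left(2 \theta \right)} is an antiderivative of f.
Check: d/d\theta[\frac{\operatorname{atan}{\left(\frac{\theta}{2} \right)}}{2} - 4 \operatorname{atan}{\left(2 \theta \right)}] = \frac{- 4 \theta^{2} - 31}{4 \theta^{4} + 17 \theta^{2} + 4} = f(\theta).
F(5/2) = - 4 \operatorname{atan}{\left(5 \right)} + \frac{\operatorname{atan}{\left(\frac{5}{4} \right)}}{2}; F(1) = - 4 \operatorname{atan}{\left(2 \right)} + \frac{\operatorname{atan}{\left(\frac{1}{2} \right)}}{2}.
Integral = F(5/2) - F(1) = - 4 \operatorname{atan}{\left(5 \right)} - \frac{\operatorname{atan}{\left(\frac{1}{2} \right)}}{2} + \frac{\operatorname{atan}{\left(\frac{5}{4} \right)}}{2} + 4 \operatorname{atan}{\left(2 \right)}.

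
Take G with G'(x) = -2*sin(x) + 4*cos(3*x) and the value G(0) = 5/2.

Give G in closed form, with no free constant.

G(x) = (8*sin(3*x) + 12*cos(x) + 3)/6

Integrate term by term and add the pieces.
A general antiderivative is 4*sin(3*x)/3 + 2*cos(x) + C.
The condition gives C = 5/2 - (2) = 1/2.
So G(x) = (8*sin(3*x) + 12*cos(x) + 3)/6.
Check: d/dx[(8*sin(3*x) + 12*cos(x) + 3)/6] = -2*sin(x) + 4*cos(3*x) = G'(x).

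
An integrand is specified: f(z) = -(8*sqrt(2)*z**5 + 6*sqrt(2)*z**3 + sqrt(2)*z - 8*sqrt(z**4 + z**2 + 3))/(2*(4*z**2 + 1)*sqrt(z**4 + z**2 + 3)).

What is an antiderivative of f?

An antiderivative is F(z) = -sqrt(2)*sqrt(z**4 + z**2 + 3)/2 + 2*atan(2*z).

Since d/dz undoes antidifferentiation here, F'(z) = f(z) is required of F(z).
Check: d/dz[-sqrt(2)*sqrt(z**4 + z**2 + 3)/2 + 2*atan(2*z)] = (-8*sqrt(2)*z**5 - 6*sqrt(2)*z**3 - sqrt(2)*z + 8*sqrt(z**4 + z**2 + 3))/(8*z**2*sqrt(z**4 + z**2 + 3) + 2*sqrt(z**4 + z**2 + 3)), which equals f(z).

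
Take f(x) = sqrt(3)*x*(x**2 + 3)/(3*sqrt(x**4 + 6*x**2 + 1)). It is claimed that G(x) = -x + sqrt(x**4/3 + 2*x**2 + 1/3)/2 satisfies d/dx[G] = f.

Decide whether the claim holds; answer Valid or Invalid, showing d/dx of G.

Invalid: d/dx[G] - f = -1, which is not 0.

d/dx[G] = (sqrt(3)*x**3 + 3*sqrt(3)*x - 3*sqrt(x**4 + 6*x**2 + 1))/(3*sqrt(x**4 + 6*x**2 + 1))
d/dx[G] - f(x) = -1 != 0.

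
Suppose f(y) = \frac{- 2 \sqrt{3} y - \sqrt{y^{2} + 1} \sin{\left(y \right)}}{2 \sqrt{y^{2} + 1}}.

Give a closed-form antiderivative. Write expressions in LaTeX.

Whatever form F(y) takes, F'(y) = f(y) is non-negotiable.
Check: d/dy[- \sqrt{3 y^{2} + 3} + \frac{\cos{\left(y \right)}}{2}] = \frac{- 2 \sqrt{3} y - \sqrt{y^{2} + 1} \sin{\left(y \right)}}{2 \sqrt{y^{2} + 1}} = f(y).

An antiderivative is F(y) = - \sqrt{3 y^{2} + 3} + \frac{\cos{\left(y \right)}}{2}.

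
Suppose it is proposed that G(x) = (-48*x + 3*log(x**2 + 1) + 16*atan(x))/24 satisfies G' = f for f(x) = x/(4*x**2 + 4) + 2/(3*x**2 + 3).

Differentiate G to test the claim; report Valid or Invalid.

d/dx[G] = (-24*x**2 + 3*x - 16)/(12*x**2 + 12)
d/dx[G] - f(x) = -2 != 0.

Invalid: d/dx[G] - f = -2, which is not 0.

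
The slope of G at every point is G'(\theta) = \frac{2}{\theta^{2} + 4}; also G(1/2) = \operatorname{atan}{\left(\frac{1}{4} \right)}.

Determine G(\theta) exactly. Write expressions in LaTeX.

Any candidate G(\theta) must reproduce the stated G'(\theta) exactly.
A general antiderivative is \operatorname{atan}{\left(\frac{\theta}{2} \right)} + C.
The condition gives C = \operatorname{atan}{\left(\frac{1}{4} \right)} - (\operatorname{atan}{\left(\frac{1}{4} \right)}) = 0.
So G(\theta) = \operatorname{atan}{\left(\frac{\theta}{2} \right)}.
Check: d/d\theta[\operatorname{atan}{\left(\frac{\theta}{2} \right)}] = \frac{2}{\theta^{2} + 4} = G'(\theta).

G(\theta) = \operatorname{atan}{\left(\frac{\theta}{2} \right)}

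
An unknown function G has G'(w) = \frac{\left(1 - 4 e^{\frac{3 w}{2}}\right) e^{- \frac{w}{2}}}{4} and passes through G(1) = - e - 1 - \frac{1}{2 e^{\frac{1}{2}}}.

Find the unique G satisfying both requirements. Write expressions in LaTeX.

G(w) = - e^{w} - 1 - \frac{e^{- \frac{w}{2}}}{2}

Whatever form G(w) takes, its d/dw must return the stated G'(w).
A general antiderivative is - e^{w} - \frac{e^{- \frac{w}{2}}}{2} + C.
The condition gives C = - e - 1 - \frac{1}{2 e^{\frac{1}{2}}} - (- e - \frac{1}{2 e^{\frac{1}{2}}}) = -1.
So G(w) = - e^{w} - 1 - \frac{e^{- \frac{w}{2}}}{2}.
Check: d/dw[- e^{w} - 1 - \frac{e^{- \frac{w}{2}}}{2}] = \frac{\left(1 - 4 e^{\frac{3 w}{2}}\right) e^{- \frac{w}{2}}}{4} = G'(w).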